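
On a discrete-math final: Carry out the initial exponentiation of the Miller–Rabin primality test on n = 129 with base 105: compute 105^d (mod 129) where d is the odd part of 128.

n − 1 = 128 = 2^7 · 1, so s = 7 and d = 1.
105^1 mod 129 = 105.

105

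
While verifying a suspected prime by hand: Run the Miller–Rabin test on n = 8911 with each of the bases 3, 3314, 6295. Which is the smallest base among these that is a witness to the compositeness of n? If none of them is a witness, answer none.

n − 1 = 8910 = 2^1 · 4455, so s = 1 and d = 4455.
Base 3: x_0 = 3^4455 mod 8911 = 8910. x_0 = 8910 ≡ −1, so 3 is not a witness.
Base 3314: x_0 = 3314^4455 mod 8911 = 8910. x_0 = 8910 ≡ −1, so 3314 is not a witness.
Base 6295: x_0 = 6295^4455 mod 8911 = 1. x_0 = 1, so 6295 is not a witness.
No listed base is a witness for 8911.

none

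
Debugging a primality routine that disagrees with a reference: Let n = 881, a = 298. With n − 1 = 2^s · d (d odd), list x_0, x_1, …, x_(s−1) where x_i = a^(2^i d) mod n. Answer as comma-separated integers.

813, 219, 387, 880

n − 1 = 880 = 2^4 · 55, so s = 4 and d = 55.
x_0 = 298^55 mod 881 = 813.
x_1 = 813^2 mod 881 = 219.
x_2 = 219^2 mod 881 = 387.
x_3 = 387^2 mod 881 = 880.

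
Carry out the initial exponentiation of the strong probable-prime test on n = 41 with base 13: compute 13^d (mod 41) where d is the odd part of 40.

38

n − 1 = 40 = 2^3 · 5, so s = 3 and d = 5.
13^5 mod 41 = 38.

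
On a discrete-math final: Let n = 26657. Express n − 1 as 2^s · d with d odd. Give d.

Halving: 26656 → 13328 → 6664 → 3332 → 1666 → 833; 833 is odd.
So 26656 = 2^5 · 833.

833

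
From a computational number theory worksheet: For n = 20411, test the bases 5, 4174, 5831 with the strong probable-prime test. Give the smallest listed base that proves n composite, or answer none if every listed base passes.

n − 1 = 20410 = 2^1 · 10205, so s = 1 and d = 10205.
Base 5: x_0 = 5^10205 mod 20411 = 1. x_0 = 1, so 5 is not a witness.
Base 4174: x_0 = 4174^10205 mod 20411 = 20410. x_0 = 20410 ≡ −1, so 4174 is not a witness.
Base 5831: x_0 = 5831^10205 mod 20411 = 20410. x_0 = 20410 ≡ −1, so 5831 is not a witness.
No listed base is a witness for 20411.

none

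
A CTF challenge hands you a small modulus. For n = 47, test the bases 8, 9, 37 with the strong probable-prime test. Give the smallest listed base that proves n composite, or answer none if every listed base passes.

n − 1 = 46 = 2^1 · 23, so s = 1 and d = 23.
Base 8: x_0 = 8^23 mod 47 = 1. x_0 = 1, so 8 is not a witness.
Base 9: x_0 = 9^23 mod 47 = 1. x_0 = 1, so 9 is not a witness.
Base 37: x_0 = 37^23 mod 47 = 1. x_0 = 1, so 37 is not a witness.
No listed base is a witness for 47.

none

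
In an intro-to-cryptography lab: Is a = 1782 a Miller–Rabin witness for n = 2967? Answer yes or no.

yes

n − 1 = 2966 = 2^1 · 1483, so s = 1 and d = 1483.
x_0 = 1782^1483 mod 2967 = 1353.
x_0 ∉ {1, 2966} and s = 1, so 1782 is a Miller–Rabin witness and 2967 is composite.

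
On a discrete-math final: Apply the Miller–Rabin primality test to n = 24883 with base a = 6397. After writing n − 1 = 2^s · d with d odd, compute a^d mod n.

17821

n − 1 = 24882 = 2^1 · 12441, so s = 1 and d = 12441.
6397^12441 mod 24883 = 17821.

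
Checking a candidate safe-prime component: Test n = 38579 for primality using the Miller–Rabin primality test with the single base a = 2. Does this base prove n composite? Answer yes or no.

n − 1 = 38578 = 2^1 · 19289, so s = 1 and d = 19289.
x_0 = 2^19289 mod 38579 = 4542.
x_0 ∉ {1, 38578} and s = 1, so 2 is a Miller–Rabin witness and 38579 is composite.

yes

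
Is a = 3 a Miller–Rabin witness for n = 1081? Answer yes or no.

n − 1 = 1080 = 2^3 · 135, so s = 3 and d = 135.
x_0 = 3^135 mod 1081 = 947.
x_0 is neither 1 nor 1080, so continue squaring.
x_1 = 947^2 mod 1081 = 660.
x_2 = 660^2 mod 1081 = 1038.
Reached i = s−1 = 2 without hitting −1: 3 is a Miller–Rabin witness and 1081 is composite.

yes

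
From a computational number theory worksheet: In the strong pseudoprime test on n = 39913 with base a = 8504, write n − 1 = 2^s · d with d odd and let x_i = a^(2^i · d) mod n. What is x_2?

n − 1 = 39912 = 2^3 · 4989, so s = 3 and d = 4989.
x_0 = 8504^4989 mod 39913 = 1629.
x_1 = 1629^2 mod 39913 = 19383.
x_2 = 19383^2 mod 39913 = 39533.

39533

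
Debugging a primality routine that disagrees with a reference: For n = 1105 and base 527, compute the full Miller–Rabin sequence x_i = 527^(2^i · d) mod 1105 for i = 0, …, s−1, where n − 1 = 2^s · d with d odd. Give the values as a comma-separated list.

697, 714, 391, 391

n − 1 = 1104 = 2^4 · 69, so s = 4 and d = 69.
x_0 = 527^69 mod 1105 = 697.
x_1 = 697^2 mod 1105 = 714.
x_2 = 714^2 mod 1105 = 391.
x_3 = 391^2 mod 1105 = 391.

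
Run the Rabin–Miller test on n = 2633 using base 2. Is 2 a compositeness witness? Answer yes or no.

no

n − 1 = 2632 = 2^3 · 329, so s = 3 and d = 329.
x_0 = 2^329 mod 2633 = 1224.
x_0 is neither 1 nor 2632, so continue squaring.
x_1 = 1224^2 mod 2633 = 2632.
x_1 ≡ −1, so 2 is not a witness.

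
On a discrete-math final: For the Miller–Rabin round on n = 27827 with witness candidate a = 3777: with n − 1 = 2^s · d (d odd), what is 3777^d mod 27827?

27826

n − 1 = 27826 = 2^1 · 13913, so s = 1 and d = 13913.
Repeated squaring mod 27827: 3777^1 ≡ 3777, 3777^2 ≡ 18305, 3777^4 ≡ 8118, 3777^8 ≡ 7588, 3777^16 ≡ 3681, 3777^32 ≡ 25839, 3777^64 ≡ 710, 3777^128 ≡ 3214, 3777^256 ≡ 5979, 3777^512 ≡ 18573, 3777^1024 ≡ 12837, 3777^2048 ≡ 24902, 3777^4096 ≡ 12736, 3777^8192 ≡ 2113.
13913 = 8192 + 4096 + 1024 + 512 + 64 + 16 + 8 + 1, so 3777^13913 ≡ 2113·12736·12837·18573·710·3681·7588·3777 ≡ 27826 (mod 27827).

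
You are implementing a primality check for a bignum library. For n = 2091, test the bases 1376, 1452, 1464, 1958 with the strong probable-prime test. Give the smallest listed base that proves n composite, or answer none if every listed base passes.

n − 1 = 2090 = 2^1 · 1045, so s = 1 and d = 1045.
Base 1376: x_0 = 1376^1045 mod 2091 = 2090. x_0 = 2090 ≡ −1, so 1376 is not a witness.
Base 1452: x_0 = 1452^1045 mod 2091 = 1626. x_0 ∉ {1, 2090} and s = 1, so 1452 is a Miller–Rabin witness and 2091 is composite.
Base 1464: x_0 = 1464^1045 mod 2091 = 1596. x_0 ∉ {1, 2090} and s = 1, so 1464 is a Miller–Rabin witness and 2091 is composite.
Base 1958: x_0 = 1958^1045 mod 2091 = 1229. x_0 ∉ {1, 2090} and s = 1, so 1958 is a Miller–Rabin witness and 2091 is composite.
The smallest witness among the given bases is 1452.

1452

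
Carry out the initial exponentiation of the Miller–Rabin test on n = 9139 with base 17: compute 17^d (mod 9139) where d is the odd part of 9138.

n − 1 = 9138 = 2^1 · 4569, so s = 1 and d = 4569.
By repeated squaring, 17^4569 ≡ 6239 (mod 9139).

6239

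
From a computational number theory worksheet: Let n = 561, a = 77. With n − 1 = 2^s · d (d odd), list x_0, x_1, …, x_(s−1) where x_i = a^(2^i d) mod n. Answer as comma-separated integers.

n − 1 = 560 = 2^4 · 35, so s = 4 and d = 35.
x_0 = 77^35 mod 561 = 440.
x_1 = 440^2 mod 561 = 55.
x_2 = 55^2 mod 561 = 220.
x_3 = 220^2 mod 561 = 154.

440, 55, 220, 154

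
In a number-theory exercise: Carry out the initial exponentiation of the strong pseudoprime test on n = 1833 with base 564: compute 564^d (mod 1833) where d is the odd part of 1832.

564

n − 1 = 1832 = 2^3 · 229, so s = 3 and d = 229.
By repeated squaring, 564^229 ≡ 564 (mod 1833).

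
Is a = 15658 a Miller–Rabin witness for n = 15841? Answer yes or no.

no

n − 1 = 15840 = 2^5 · 495, so s = 5 and d = 495.
x_0 = 15658^495 mod 15841 = 15840.
x_0 = 15840 ≡ −1, so 15658 is not a witness.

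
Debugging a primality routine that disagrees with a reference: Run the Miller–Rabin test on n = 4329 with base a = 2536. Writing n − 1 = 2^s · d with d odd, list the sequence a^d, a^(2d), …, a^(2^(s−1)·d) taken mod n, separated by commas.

2536, 2731, 3823

n − 1 = 4328 = 2^3 · 541, so s = 3 and d = 541.
x_0 = 2536^541 mod 4329 = 2536.
x_1 = 2536^2 mod 4329 = 2731.
x_2 = 2731^2 mod 4329 = 3823.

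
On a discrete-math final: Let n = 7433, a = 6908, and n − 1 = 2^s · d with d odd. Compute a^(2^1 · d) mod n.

n − 1 = 7432 = 2^3 · 929, so s = 3 and d = 929.
x_0 = 6908^929 mod 7433 = 1.
x_1 = 1^2 mod 7433 = 1.

1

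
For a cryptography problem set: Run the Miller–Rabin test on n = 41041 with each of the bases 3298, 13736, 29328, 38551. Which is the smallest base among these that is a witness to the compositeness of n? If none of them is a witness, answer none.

n − 1 = 41040 = 2^4 · 2565, so s = 4 and d = 2565.
Base 3298: x_0 = 3298^2565 mod 41041 = 1. x_0 = 1, so 3298 is not a witness.
Base 13736: x_0 = 13736^2565 mod 41041 = 5741. x_0 is neither 1 nor 41040, so continue squaring. x_1 = 5741^2 mod 41041 = 3158. x_2 = 3158^2 mod 41041 = 1. x_2 = 1 but x_1 ≠ ±1, a nontrivial square root of 1 — 13736 is a witness and 41041 is composite.
Base 29328: x_0 = 29328^2565 mod 41041 = 1924. x_0 is neither 1 nor 41040, so continue squaring. x_1 = 1924^2 mod 41041 = 8086. x_2 = 8086^2 mod 41041 = 5083. x_3 = 5083^2 mod 41041 = 22100. Reached i = s−1 = 3 without hitting −1: 29328 is a Miller–Rabin witness and 41041 is composite.
Base 38551: x_0 = 38551^2565 mod 41041 = 6973. x_0 is neither 1 nor 41040, so continue squaring. x_1 = 6973^2 mod 41041 = 30185. x_2 = 30185^2 mod 41041 = 24025. x_3 = 24025^2 mod 41041 = 1. x_3 = 1 but x_2 ≠ ±1, a nontrivial square root of 1 — 38551 is a witness and 41041 is composite.
The smallest witness among the given bases is 13736.

13736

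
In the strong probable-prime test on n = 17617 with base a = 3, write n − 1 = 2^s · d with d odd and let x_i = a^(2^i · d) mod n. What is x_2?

11493

n − 1 = 17616 = 2^4 · 1101, so s = 4 and d = 1101.
Repeated squaring mod 17617: 3^1 ≡ 3, 3^2 ≡ 9, 3^4 ≡ 81, 3^8 ≡ 6561, 3^16 ≡ 8390, 3^32 ≡ 12185, 3^64 ≡ 15766, 3^128 ≡ 8503, 3^256 ≡ 841, 3^512 ≡ 2601, 3^1024 ≡ 273.
1101 = 1024 + 64 + 8 + 4 + 1, so 3^1101 ≡ 273·15766·6561·81·3 ≡ 1750 (mod 17617).
x_0 = 1750.
x_1 = 1750^2 mod 17617 = 14759.
x_2 = 14759^2 mod 17617 = 11493.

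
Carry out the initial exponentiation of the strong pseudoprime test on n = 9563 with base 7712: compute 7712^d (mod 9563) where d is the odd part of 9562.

4993

n − 1 = 9562 = 2^1 · 4781, so s = 1 and d = 4781.
Repeated squaring mod 9563: 7712^1 ≡ 7712, 7712^2 ≡ 2647, 7712^4 ≡ 6493, 7712^8 ≡ 5345, 7712^16 ≡ 4344, 7712^32 ≡ 2537, 7712^64 ≡ 470, 7712^128 ≡ 951, 7712^256 ≡ 5479, 7712^512 ≡ 1184, 7712^1024 ≡ 5658, 7712^2048 ≡ 5603, 7712^4096 ≡ 7843.
4781 = 4096 + 512 + 128 + 32 + 8 + 4 + 1, so 7712^4781 ≡ 7843·1184·951·2537·5345·6493·7712 ≡ 4993 (mod 9563).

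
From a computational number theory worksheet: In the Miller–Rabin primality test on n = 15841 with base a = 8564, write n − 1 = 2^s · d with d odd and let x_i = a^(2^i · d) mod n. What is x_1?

n − 1 = 15840 = 2^5 · 495, so s = 5 and d = 495.
x_0 = 8564^495 mod 15841 = 10758.
x_1 = 10758^2 mod 15841 = 218.

218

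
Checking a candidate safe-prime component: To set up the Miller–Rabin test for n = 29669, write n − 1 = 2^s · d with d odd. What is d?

Halving: 29668 → 14834 → 7417; 7417 is odd.
So 29668 = 2^2 · 7417.

7417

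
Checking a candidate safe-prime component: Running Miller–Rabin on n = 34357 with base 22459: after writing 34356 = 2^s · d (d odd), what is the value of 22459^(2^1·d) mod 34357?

17803

n − 1 = 34356 = 2^2 · 8589, so s = 2 and d = 8589.
x_0 = 22459^8589 mod 34357 = 31176.
x_1 = 31176^2 mod 34357 = 17803.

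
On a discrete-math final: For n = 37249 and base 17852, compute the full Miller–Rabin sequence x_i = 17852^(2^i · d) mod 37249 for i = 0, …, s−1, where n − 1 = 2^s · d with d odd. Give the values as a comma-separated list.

8130, 17174, 8694, 7415, 2701, 31846, 26442

n − 1 = 37248 = 2^7 · 291, so s = 7 and d = 291.
x_0 = 17852^291 mod 37249 = 8130.
x_1 = 8130^2 mod 37249 = 17174.
x_2 = 17174^2 mod 37249 = 8694.
x_3 = 8694^2 mod 37249 = 7415.
x_4 = 7415^2 mod 37249 = 2701.
x_5 = 2701^2 mod 37249 = 31846.
x_6 = 31846^2 mod 37249 = 26442.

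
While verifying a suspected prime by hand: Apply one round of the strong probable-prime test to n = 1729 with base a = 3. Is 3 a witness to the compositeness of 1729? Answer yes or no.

yes

n − 1 = 1728 = 2^6 · 27, so s = 6 and d = 27.
x_0 = 3^27 mod 1729 = 664.
x_0 is neither 1 nor 1728, so continue squaring.
x_1 = 664^2 mod 1729 = 1.
x_1 = 1 but x_0 ≠ ±1, a nontrivial square root of 1 — 3 is a witness and 1729 is composite.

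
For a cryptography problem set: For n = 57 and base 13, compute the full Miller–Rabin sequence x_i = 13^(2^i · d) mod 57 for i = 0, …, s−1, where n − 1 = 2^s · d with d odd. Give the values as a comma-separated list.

n − 1 = 56 = 2^3 · 7, so s = 3 and d = 7.
x_0 = 13^7 mod 57 = 10.
x_1 = 10^2 mod 57 = 43.
x_2 = 43^2 mod 57 = 25.

10, 43, 25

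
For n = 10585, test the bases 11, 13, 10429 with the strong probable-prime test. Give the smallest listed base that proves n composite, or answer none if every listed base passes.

11

n − 1 = 10584 = 2^3 · 1323, so s = 3 and d = 1323.
Base 11: x_0 = 11^1323 mod 10585 = 7436. x_0 is neither 1 nor 10584, so continue squaring. x_1 = 7436^2 mod 10585 = 8641. x_2 = 8641^2 mod 10585 = 291. Reached i = s−1 = 2 without hitting −1: 11 is a Miller–Rabin witness and 10585 is composite.
Base 13: x_0 = 13^1323 mod 10585 = 6872. x_0 is neither 1 nor 10584, so continue squaring. x_1 = 6872^2 mod 10585 = 4699. x_2 = 4699^2 mod 10585 = 291. Reached i = s−1 = 2 without hitting −1: 13 is a Miller–Rabin witness and 10585 is composite.
Base 10429: x_0 = 10429^1323 mod 10585 = 1409. x_0 is neither 1 nor 10584, so continue squaring. x_1 = 1409^2 mod 10585 = 5886. x_2 = 5886^2 mod 10585 = 291. Reached i = s−1 = 2 without hitting −1: 10429 is a Miller–Rabin witness and 10585 is composite.
The smallest witness among the given bases is 11.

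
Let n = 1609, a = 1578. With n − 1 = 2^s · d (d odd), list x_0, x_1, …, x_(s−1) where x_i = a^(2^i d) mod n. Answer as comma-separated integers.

n − 1 = 1608 = 2^3 · 201, so s = 3 and d = 201.
x_0 = 1578^201 mod 1609 = 1086.
x_1 = 1086^2 mod 1609 = 1608.
x_2 = 1608^2 mod 1609 = 1.

1086, 1608, 1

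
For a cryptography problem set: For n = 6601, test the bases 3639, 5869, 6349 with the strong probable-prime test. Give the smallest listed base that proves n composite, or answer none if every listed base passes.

5869

n − 1 = 6600 = 2^3 · 825, so s = 3 and d = 825.
Base 3639: x_0 = 3639^825 mod 6601 = 6600. x_0 = 6600 ≡ −1, so 3639 is not a witness.
Base 5869: x_0 = 5869^825 mod 6601 = 4647. x_0 is neither 1 nor 6600, so continue squaring. x_1 = 4647^2 mod 6601 = 2738. x_2 = 2738^2 mod 6601 = 4509. Reached i = s−1 = 2 without hitting −1: 5869 is a Miller–Rabin witness and 6601 is composite.
Base 6349: x_0 = 6349^825 mod 6601 = 4578. x_0 is neither 1 nor 6600, so continue squaring. x_1 = 4578^2 mod 6601 = 6510. x_2 = 6510^2 mod 6601 = 1680. Reached i = s−1 = 2 without hitting −1: 6349 is a Miller–Rabin witness and 6601 is composite.
The smallest witness among the given bases is 5869.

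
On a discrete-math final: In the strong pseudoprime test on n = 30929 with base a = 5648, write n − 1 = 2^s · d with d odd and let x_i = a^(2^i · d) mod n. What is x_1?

n − 1 = 30928 = 2^4 · 1933, so s = 4 and d = 1933.
x_0 = 5648^1933 mod 30929 = 23125.
x_1 = 23125^2 mod 30929 = 3215.

3215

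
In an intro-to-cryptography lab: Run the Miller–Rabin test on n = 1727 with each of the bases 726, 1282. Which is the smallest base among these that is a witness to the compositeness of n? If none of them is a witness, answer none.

n − 1 = 1726 = 2^1 · 863, so s = 1 and d = 863.
Base 726: x_0 = 726^863 mod 1727 = 935. x_0 ∉ {1, 1726} and s = 1, so 726 is a Miller–Rabin witness and 1727 is composite.
Base 1282: x_0 = 1282^863 mod 1727 = 227. x_0 ∉ {1, 1726} and s = 1, so 1282 is a Miller–Rabin witness and 1727 is composite.
The smallest witness among the given bases is 726.

726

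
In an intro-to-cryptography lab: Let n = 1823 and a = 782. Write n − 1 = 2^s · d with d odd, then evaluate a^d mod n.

n − 1 = 1822 = 2^1 · 911, so s = 1 and d = 911.
782^911 mod 1823 = 1822.

1822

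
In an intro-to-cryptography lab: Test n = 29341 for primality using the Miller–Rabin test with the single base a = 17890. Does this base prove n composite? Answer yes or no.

n − 1 = 29340 = 2^2 · 7335, so s = 2 and d = 7335.
x_0 = 17890^7335 mod 29341 = 7431.
x_0 is neither 1 nor 29340, so continue squaring.
x_1 = 7431^2 mod 29341 = 29340.
x_1 ≡ −1, so 17890 is not a witness.

no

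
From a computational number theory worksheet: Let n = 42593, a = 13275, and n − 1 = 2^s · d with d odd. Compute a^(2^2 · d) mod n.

27325

n − 1 = 42592 = 2^5 · 1331, so s = 5 and d = 1331.
Repeated squaring mod 42593: 13275^1 ≡ 13275, 13275^2 ≡ 18384, 13275^4 ≡ 38594, 13275^8 ≡ 19626, 13275^16 ≡ 11377, 13275^32 ≡ 38595, 13275^64 ≡ 11629, 13275^128 ≡ 866, 13275^256 ≡ 25875, 13275^512 ≡ 38851, 13275^1024 ≡ 32060.
1331 = 1024 + 256 + 32 + 16 + 2 + 1, so 13275^1331 ≡ 32060·25875·38595·11377·18384·13275 ≡ 23398 (mod 42593).
x_0 = 23398.
x_1 = 23398^2 mod 42593 = 18575.
x_2 = 18575^2 mod 42593 = 27325.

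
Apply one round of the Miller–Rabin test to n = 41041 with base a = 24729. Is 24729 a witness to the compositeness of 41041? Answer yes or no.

yes

n − 1 = 41040 = 2^4 · 2565, so s = 4 and d = 2565.
Repeated squaring mod 41041: 24729^1 ≡ 24729, 24729^2 ≡ 12541, 24729^4 ≡ 7569, 24729^8 ≡ 37566, 24729^16 ≡ 9571, 24729^32 ≡ 529, 24729^64 ≡ 33595, 24729^128 ≡ 37566, 24729^256 ≡ 9571, 24729^512 ≡ 529, 24729^1024 ≡ 33595, 24729^2048 ≡ 37566.
2565 = 2048 + 512 + 4 + 1, so 24729^2565 ≡ 37566·529·7569·24729 ≡ 33606 (mod 41041).
x_0 = 24729^2565 mod 41041 = 33606.
x_0 is neither 1 nor 41040, so continue squaring.
x_1 = 33606^2 mod 41041 = 38039.
x_2 = 38039^2 mod 41041 = 24025.
x_3 = 24025^2 mod 41041 = 1.
x_3 = 1 but x_2 ≠ ±1, a nontrivial square root of 1 — 24729 is a witness and 41041 is composite.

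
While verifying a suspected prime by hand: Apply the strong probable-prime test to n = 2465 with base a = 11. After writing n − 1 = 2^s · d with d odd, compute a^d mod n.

n − 1 = 2464 = 2^5 · 77, so s = 5 and d = 77.
Repeated squaring mod 2465: 11^1 ≡ 11, 11^2 ≡ 121, 11^4 ≡ 2316, 11^8 ≡ 16, 11^16 ≡ 256, 11^32 ≡ 1446, 11^64 ≡ 596.
77 = 64 + 8 + 4 + 1, so 11^77 ≡ 596·16·2316·11 ≡ 1061 (mod 2465).

1061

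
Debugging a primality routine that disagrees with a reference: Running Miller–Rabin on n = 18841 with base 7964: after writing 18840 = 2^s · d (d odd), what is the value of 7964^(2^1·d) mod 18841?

n − 1 = 18840 = 2^3 · 2355, so s = 3 and d = 2355.
x_0 = 7964^2355 mod 18841 = 7815.
x_1 = 7815^2 mod 18841 = 10544.

10544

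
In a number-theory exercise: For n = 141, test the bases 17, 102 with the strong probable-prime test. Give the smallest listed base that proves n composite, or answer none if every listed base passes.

17

n − 1 = 140 = 2^2 · 35, so s = 2 and d = 35.
Base 17: x_0 = 17^35 mod 141 = 8. x_0 is neither 1 nor 140, so continue squaring. x_1 = 8^2 mod 141 = 64. Reached i = s−1 = 1 without hitting −1: 17 is a Miller–Rabin witness and 141 is composite.
Base 102: x_0 = 102^35 mod 141 = 108. x_0 is neither 1 nor 140, so continue squaring. x_1 = 108^2 mod 141 = 102. Reached i = s−1 = 1 without hitting −1: 102 is a Miller–Rabin witness and 141 is composite.
The smallest witness among the given bases is 17.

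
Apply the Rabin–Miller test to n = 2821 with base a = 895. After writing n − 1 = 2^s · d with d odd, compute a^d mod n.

216

n − 1 = 2820 = 2^2 · 705, so s = 2 and d = 705.
895^705 mod 2821 = 216.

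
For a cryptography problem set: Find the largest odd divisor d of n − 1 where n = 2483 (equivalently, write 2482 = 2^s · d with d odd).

1241

Halving: 2482 → 1241; 1241 is odd.
So 2482 = 2^1 · 1241.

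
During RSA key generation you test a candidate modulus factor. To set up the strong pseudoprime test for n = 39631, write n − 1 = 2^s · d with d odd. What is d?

19815

Halving: 39630 → 19815; 19815 is odd.
So 39630 = 2^1 · 19815.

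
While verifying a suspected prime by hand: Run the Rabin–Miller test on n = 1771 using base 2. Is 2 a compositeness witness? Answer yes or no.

yes

n − 1 = 1770 = 2^1 · 885, so s = 1 and d = 885.
x_0 = 2^885 mod 1771 = 1044.
x_0 ∉ {1, 1770} and s = 1, so 2 is a Miller–Rabin witness and 1771 is composite.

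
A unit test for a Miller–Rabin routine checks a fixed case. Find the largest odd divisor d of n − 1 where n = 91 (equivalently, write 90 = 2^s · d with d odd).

Halving: 90 → 45; 45 is odd.
So 90 = 2^1 · 45.

45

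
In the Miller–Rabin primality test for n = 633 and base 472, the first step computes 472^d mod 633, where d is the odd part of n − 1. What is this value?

448

n − 1 = 632 = 2^3 · 79, so s = 3 and d = 79.
472^79 mod 633 = 448.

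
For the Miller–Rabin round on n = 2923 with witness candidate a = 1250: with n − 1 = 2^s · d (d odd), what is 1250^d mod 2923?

n − 1 = 2922 = 2^1 · 1461, so s = 1 and d = 1461.
1250^1461 mod 2923 = 956.

956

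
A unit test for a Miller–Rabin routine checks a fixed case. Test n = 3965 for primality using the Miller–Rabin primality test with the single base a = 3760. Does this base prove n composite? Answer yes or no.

yes

n − 1 = 3964 = 2^2 · 991, so s = 2 and d = 991.
x_0 = 3760^991 mod 3965 = 3760.
x_0 is neither 1 nor 3964, so continue squaring.
x_1 = 3760^2 mod 3965 = 2375.
Reached i = s−1 = 1 without hitting −1: 3760 is a Miller–Rabin witness and 3965 is composite.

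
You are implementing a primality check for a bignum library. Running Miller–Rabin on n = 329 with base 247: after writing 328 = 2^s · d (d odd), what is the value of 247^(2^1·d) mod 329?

100

n − 1 = 328 = 2^3 · 41, so s = 3 and d = 41.
x_0 = 247^41 mod 329 = 319.
x_1 = 319^2 mod 329 = 100.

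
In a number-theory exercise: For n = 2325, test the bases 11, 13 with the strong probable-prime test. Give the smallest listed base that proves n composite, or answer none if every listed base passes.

n − 1 = 2324 = 2^2 · 581, so s = 2 and d = 581.
Base 11: x_0 = 11^581 mod 2325 = 86. x_0 is neither 1 nor 2324, so continue squaring. x_1 = 86^2 mod 2325 = 421. Reached i = s−1 = 1 without hitting −1: 11 is a Miller–Rabin witness and 2325 is composite.
Base 13: x_0 = 13^581 mod 2325 = 313. x_0 is neither 1 nor 2324, so continue squaring. x_1 = 313^2 mod 2325 = 319. Reached i = s−1 = 1 without hitting −1: 13 is a Miller–Rabin witness and 2325 is composite.
The smallest witness among the given bases is 11.

11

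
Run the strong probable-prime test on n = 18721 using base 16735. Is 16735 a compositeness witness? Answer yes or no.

no

n − 1 = 18720 = 2^5 · 585, so s = 5 and d = 585.
Repeated squaring mod 18721: 16735^1 ≡ 16735, 16735^2 ≡ 12786, 16735^4 ≡ 10024, 16735^8 ≡ 4969, 16735^16 ≡ 16683, 16735^32 ≡ 16103, 16735^64 ≡ 2038, 16735^128 ≡ 16103, 16735^256 ≡ 2038, 16735^512 ≡ 16103.
585 = 512 + 64 + 8 + 1, so 16735^585 ≡ 16103·2038·4969·16735 ≡ 16254 (mod 18721).
x_0 = 16735^585 mod 18721 = 16254.
x_0 is neither 1 nor 18720, so continue squaring.
x_1 = 16254^2 mod 18721 = 1764.
x_2 = 1764^2 mod 18721 = 4010.
x_3 = 4010^2 mod 18721 = 17482.
x_4 = 17482^2 mod 18721 = 18720.
x_4 ≡ −1, so 16735 is not a witness.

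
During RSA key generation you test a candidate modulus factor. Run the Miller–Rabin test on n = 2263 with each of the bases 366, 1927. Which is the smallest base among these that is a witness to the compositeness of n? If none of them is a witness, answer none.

n − 1 = 2262 = 2^1 · 1131, so s = 1 and d = 1131.
Base 366: x_0 = 366^1131 mod 2263 = 1. x_0 = 1, so 366 is not a witness.
Base 1927: x_0 = 1927^1131 mod 2263 = 1954. x_0 ∉ {1, 2262} and s = 1, so 1927 is a Miller–Rabin witness and 2263 is composite.
The smallest witness among the given bases is 1927.

1927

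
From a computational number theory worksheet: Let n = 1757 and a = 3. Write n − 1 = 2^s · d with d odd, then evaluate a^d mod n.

1529

n − 1 = 1756 = 2^2 · 439, so s = 2 and d = 439.
By repeated squaring, 3^439 ≡ 1529 (mod 1757).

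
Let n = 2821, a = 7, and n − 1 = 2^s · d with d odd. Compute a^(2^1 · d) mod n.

n − 1 = 2820 = 2^2 · 705, so s = 2 and d = 705.
x_0 = 7^705 mod 2821 = 931.
x_1 = 931^2 mod 2821 = 714.

714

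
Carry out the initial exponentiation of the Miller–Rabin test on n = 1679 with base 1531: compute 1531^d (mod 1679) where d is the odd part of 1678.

n − 1 = 1678 = 2^1 · 839, so s = 1 and d = 839.
Repeated squaring mod 1679: 1531^1 ≡ 1531, 1531^2 ≡ 77, 1531^4 ≡ 892, 1531^8 ≡ 1497, 1531^16 ≡ 1223, 1531^32 ≡ 1419, 1531^64 ≡ 440, 1531^128 ≡ 515, 1531^256 ≡ 1622, 1531^512 ≡ 1570.
839 = 512 + 256 + 64 + 4 + 2 + 1, so 1531^839 ≡ 1570·1622·440·892·77·1531 ≡ 288 (mod 1679).

288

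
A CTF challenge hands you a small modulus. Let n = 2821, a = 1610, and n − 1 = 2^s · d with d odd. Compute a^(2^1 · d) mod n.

n − 1 = 2820 = 2^2 · 705, so s = 2 and d = 705.
x_0 = 1610^705 mod 2821 = 1022.
x_1 = 1022^2 mod 2821 = 714.

714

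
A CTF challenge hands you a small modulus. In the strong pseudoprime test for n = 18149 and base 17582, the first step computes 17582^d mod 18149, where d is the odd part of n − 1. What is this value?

n − 1 = 18148 = 2^2 · 4537, so s = 2 and d = 4537.
Repeated squaring mod 18149: 17582^1 ≡ 17582, 17582^2 ≡ 12956, 17582^4 ≡ 15984, 17582^8 ≡ 4783, 17582^16 ≡ 9349, 17582^32 ≡ 16366, 17582^64 ≡ 3014, 17582^128 ≡ 9696, 17582^256 ≡ 596, 17582^512 ≡ 10385, 17582^1024 ≡ 6867, 17582^2048 ≡ 4587, 17582^4096 ≡ 5878.
4537 = 4096 + 256 + 128 + 32 + 16 + 8 + 1, so 17582^4537 ≡ 5878·596·9696·16366·9349·4783·17582 ≡ 7537 (mod 18149).

7537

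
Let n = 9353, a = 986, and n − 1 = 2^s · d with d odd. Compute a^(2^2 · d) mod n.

n − 1 = 9352 = 2^3 · 1169, so s = 3 and d = 1169.
x_0 = 986^1169 mod 9353 = 7284.
x_1 = 7284^2 mod 9353 = 6440.
x_2 = 6440^2 mod 9353 = 2398.

2398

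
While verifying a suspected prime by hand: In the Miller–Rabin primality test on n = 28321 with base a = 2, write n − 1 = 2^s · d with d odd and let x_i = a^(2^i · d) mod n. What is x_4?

n − 1 = 28320 = 2^5 · 885, so s = 5 and d = 885.
x_0 = 2^885 mod 28321 = 12962.
x_1 = 12962^2 mod 28321 = 13272.
x_2 = 13272^2 mod 28321 = 17685.
x_3 = 17685^2 mod 28321 = 10422.
x_4 = 10422^2 mod 28321 = 7049.

7049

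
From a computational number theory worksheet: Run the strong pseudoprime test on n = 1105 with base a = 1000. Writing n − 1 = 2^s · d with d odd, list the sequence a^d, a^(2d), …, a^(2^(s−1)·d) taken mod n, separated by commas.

675, 365, 625, 560

n − 1 = 1104 = 2^4 · 69, so s = 4 and d = 69.
x_0 = 1000^69 mod 1105 = 675.
x_1 = 675^2 mod 1105 = 365.
x_2 = 365^2 mod 1105 = 625.
x_3 = 625^2 mod 1105 = 560.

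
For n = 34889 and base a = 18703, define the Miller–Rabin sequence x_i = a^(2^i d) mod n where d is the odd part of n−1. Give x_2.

25010

n − 1 = 34888 = 2^3 · 4361, so s = 3 and d = 4361.
x_0 = 18703^4361 mod 34889 = 28807.
x_1 = 28807^2 mod 34889 = 8384.
x_2 = 8384^2 mod 34889 = 25010.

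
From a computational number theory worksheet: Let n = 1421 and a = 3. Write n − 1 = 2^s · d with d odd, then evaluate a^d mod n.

n − 1 = 1420 = 2^2 · 355, so s = 2 and d = 355.
Repeated squaring mod 1421: 3^1 ≡ 3, 3^2 ≡ 9, 3^4 ≡ 81, 3^8 ≡ 877, 3^16 ≡ 368, 3^32 ≡ 429, 3^64 ≡ 732, 3^128 ≡ 107, 3^256 ≡ 81.
355 = 256 + 64 + 32 + 2 + 1, so 3^355 ≡ 81·732·429·9·3 ≡ 1410 (mod 1421).

1410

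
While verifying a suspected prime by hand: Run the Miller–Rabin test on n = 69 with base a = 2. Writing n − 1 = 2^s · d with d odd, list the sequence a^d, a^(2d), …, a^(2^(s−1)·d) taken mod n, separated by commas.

n − 1 = 68 = 2^2 · 17, so s = 2 and d = 17.
x_0 = 2^17 mod 69 = 41.
x_1 = 41^2 mod 69 = 25.

41, 25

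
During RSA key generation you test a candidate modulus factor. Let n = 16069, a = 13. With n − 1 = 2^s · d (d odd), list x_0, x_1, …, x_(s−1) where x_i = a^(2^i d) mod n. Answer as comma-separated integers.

n − 1 = 16068 = 2^2 · 4017, so s = 2 and d = 4017.
x_0 = 13^4017 mod 16069 = 16068.
x_1 = 16068^2 mod 16069 = 1.

16068, 1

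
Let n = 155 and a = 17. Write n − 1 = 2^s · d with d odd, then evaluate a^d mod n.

n − 1 = 154 = 2^1 · 77, so s = 1 and d = 77.
17^77 mod 155 = 52.

52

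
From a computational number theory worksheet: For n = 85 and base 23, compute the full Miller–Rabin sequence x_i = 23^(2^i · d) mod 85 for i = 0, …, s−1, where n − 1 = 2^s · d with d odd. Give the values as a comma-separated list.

58, 49

n − 1 = 84 = 2^2 · 21, so s = 2 and d = 21.
x_0 = 23^21 mod 85 = 58.
x_1 = 58^2 mod 85 = 49.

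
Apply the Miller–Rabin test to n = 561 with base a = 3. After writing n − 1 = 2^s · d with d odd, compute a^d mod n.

78

n − 1 = 560 = 2^4 · 35, so s = 4 and d = 35.
Repeated squaring mod 561: 3^1 ≡ 3, 3^2 ≡ 9, 3^4 ≡ 81, 3^8 ≡ 390, 3^16 ≡ 69, 3^32 ≡ 273.
35 = 32 + 2 + 1, so 3^35 ≡ 273·9·3 ≡ 78 (mod 561).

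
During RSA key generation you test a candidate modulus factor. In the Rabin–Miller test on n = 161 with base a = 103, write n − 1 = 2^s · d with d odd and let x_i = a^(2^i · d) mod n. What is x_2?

4

n − 1 = 160 = 2^5 · 5, so s = 5 and d = 5.
By repeated squaring, 103^5 ≡ 143 (mod 161).
x_0 = 143.
x_1 = 143^2 mod 161 = 2.
x_2 = 2^2 mod 161 = 4.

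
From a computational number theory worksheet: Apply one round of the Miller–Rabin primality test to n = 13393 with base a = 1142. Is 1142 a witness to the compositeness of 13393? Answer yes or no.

n − 1 = 13392 = 2^4 · 837, so s = 4 and d = 837.
x_0 = 1142^837 mod 13393 = 3252.
x_0 is neither 1 nor 13392, so continue squaring.
x_1 = 3252^2 mod 13393 = 8427.
x_2 = 8427^2 mod 13393 = 4643.
x_3 = 4643^2 mod 13393 = 8112.
Reached i = s−1 = 3 without hitting −1: 1142 is a Miller–Rabin witness and 13393 is composite.

yes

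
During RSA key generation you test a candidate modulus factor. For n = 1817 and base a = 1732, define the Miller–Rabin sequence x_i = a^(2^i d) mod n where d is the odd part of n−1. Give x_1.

715

n − 1 = 1816 = 2^3 · 227, so s = 3 and d = 227.
x_0 = 1732^227 mod 1817 = 1661.
x_1 = 1661^2 mod 1817 = 715.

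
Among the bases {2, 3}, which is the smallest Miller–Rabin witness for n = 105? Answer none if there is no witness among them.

n − 1 = 104 = 2^3 · 13, so s = 3 and d = 13.
Base 2: x_0 = 2^13 mod 105 = 2. x_0 is neither 1 nor 104, so continue squaring. x_1 = 2^2 mod 105 = 4. x_2 = 4^2 mod 105 = 16. Reached i = s−1 = 2 without hitting −1: 2 is a Miller–Rabin witness and 105 is composite.
Base 3: x_0 = 3^13 mod 105 = 3. x_0 is neither 1 nor 104, so continue squaring. x_1 = 3^2 mod 105 = 9. x_2 = 9^2 mod 105 = 81. Reached i = s−1 = 2 without hitting −1: 3 is a Miller–Rabin witness and 105 is composite.
The smallest witness among the given bases is 2.

2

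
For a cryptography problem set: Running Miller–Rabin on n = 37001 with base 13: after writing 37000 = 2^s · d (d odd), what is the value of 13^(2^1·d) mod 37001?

7725

n − 1 = 37000 = 2^3 · 4625, so s = 3 and d = 4625.
x_0 = 13^4625 mod 37001 = 36357.
x_1 = 36357^2 mod 37001 = 7725.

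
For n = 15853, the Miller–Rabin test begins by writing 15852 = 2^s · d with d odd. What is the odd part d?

3963

Halving: 15852 → 7926 → 3963; 3963 is odd.
So 15852 = 2^2 · 3963.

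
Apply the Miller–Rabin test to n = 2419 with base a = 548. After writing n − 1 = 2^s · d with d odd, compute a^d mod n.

n − 1 = 2418 = 2^1 · 1209, so s = 1 and d = 1209.
548^1209 mod 2419 = 557.

557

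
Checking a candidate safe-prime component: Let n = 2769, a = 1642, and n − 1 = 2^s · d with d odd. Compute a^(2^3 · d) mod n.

n − 1 = 2768 = 2^4 · 173, so s = 4 and d = 173.
x_0 = 1642^173 mod 2769 = 2194.
x_1 = 2194^2 mod 2769 = 1114.
x_2 = 1114^2 mod 2769 = 484.
x_3 = 484^2 mod 2769 = 1660.

1660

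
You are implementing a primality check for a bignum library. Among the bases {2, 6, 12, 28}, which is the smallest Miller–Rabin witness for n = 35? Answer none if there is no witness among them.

2

n − 1 = 34 = 2^1 · 17, so s = 1 and d = 17.
Base 2: x_0 = 2^17 mod 35 = 32. x_0 ∉ {1, 34} and s = 1, so 2 is a Miller–Rabin witness and 35 is composite.
Base 6: x_0 = 6^17 mod 35 = 6. x_0 ∉ {1, 34} and s = 1, so 6 is a Miller–Rabin witness and 35 is composite.
Base 12: x_0 = 12^17 mod 35 = 17. x_0 ∉ {1, 34} and s = 1, so 12 is a Miller–Rabin witness and 35 is composite.
Base 28: x_0 = 28^17 mod 35 = 28. x_0 ∉ {1, 34} and s = 1, so 28 is a Miller–Rabin witness and 35 is composite.
The smallest witness among the given bases is 2.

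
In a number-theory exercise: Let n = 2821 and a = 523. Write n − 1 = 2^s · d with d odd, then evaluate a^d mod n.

n − 1 = 2820 = 2^2 · 705, so s = 2 and d = 705.
523^705 mod 2821 = 1301.

1301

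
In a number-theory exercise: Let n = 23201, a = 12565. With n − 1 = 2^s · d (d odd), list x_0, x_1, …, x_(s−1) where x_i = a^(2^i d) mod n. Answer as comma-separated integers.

11848, 9054, 5783, 10448, 23200

n − 1 = 23200 = 2^5 · 725, so s = 5 and d = 725.
x_0 = 12565^725 mod 23201 = 11848.
x_1 = 11848^2 mod 23201 = 9054.
x_2 = 9054^2 mod 23201 = 5783.
x_3 = 5783^2 mod 23201 = 10448.
x_4 = 10448^2 mod 23201 = 23200.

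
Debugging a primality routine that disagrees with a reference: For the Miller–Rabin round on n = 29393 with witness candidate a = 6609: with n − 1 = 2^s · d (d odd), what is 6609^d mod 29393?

6609

n − 1 = 29392 = 2^4 · 1837, so s = 4 and d = 1837.
6609^1837 mod 29393 = 6609.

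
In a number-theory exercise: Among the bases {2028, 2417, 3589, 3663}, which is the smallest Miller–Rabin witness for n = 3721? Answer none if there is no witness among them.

n − 1 = 3720 = 2^3 · 465, so s = 3 and d = 465.
Base 2028: x_0 = 2028^465 mod 3721 = 1. x_0 = 1, so 2028 is not a witness.
Base 2417: x_0 = 2417^465 mod 3721 = 72. x_0 is neither 1 nor 3720, so continue squaring. x_1 = 72^2 mod 3721 = 1463. x_2 = 1463^2 mod 3721 = 794. Reached i = s−1 = 2 without hitting −1: 2417 is a Miller–Rabin witness and 3721 is composite.
Base 3589: x_0 = 3589^465 mod 3721 = 477. x_0 is neither 1 nor 3720, so continue squaring. x_1 = 477^2 mod 3721 = 548. x_2 = 548^2 mod 3721 = 2624. Reached i = s−1 = 2 without hitting −1: 3589 is a Miller–Rabin witness and 3721 is composite.
Base 3663: x_0 = 3663^465 mod 3721 = 2378. x_0 is neither 1 nor 3720, so continue squaring. x_1 = 2378^2 mod 3721 = 2685. x_2 = 2685^2 mod 3721 = 1648. Reached i = s−1 = 2 without hitting −1: 3663 is a Miller–Rabin witness and 3721 is composite.
The smallest witness among the given bases is 2417.

2417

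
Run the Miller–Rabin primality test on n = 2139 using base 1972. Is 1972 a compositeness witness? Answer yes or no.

yes

n − 1 = 2138 = 2^1 · 1069, so s = 1 and d = 1069.
Repeated squaring mod 2139: 1972^1 ≡ 1972, 1972^2 ≡ 82, 1972^4 ≡ 307, 1972^8 ≡ 133, 1972^16 ≡ 577, 1972^32 ≡ 1384, 1972^64 ≡ 1051, 1972^128 ≡ 877, 1972^256 ≡ 1228, 1972^512 ≡ 2128, 1972^1024 ≡ 121.
1069 = 1024 + 32 + 8 + 4 + 1, so 1972^1069 ≡ 121·1384·133·307·1972 ≡ 493 (mod 2139).
x_0 = 1972^1069 mod 2139 = 493.
x_0 ∉ {1, 2138} and s = 1, so 1972 is a Miller–Rabin witness and 2139 is composite.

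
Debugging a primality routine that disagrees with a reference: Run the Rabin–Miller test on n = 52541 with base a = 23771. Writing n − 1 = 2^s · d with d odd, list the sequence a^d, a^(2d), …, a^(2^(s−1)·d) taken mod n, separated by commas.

52540, 1

n − 1 = 52540 = 2^2 · 13135, so s = 2 and d = 13135.
x_0 = 23771^13135 mod 52541 = 52540.
x_1 = 52540^2 mod 52541 = 1.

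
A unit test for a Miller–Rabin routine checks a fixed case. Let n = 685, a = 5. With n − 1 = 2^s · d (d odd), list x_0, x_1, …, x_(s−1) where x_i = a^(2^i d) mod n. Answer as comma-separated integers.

185, 660

n − 1 = 684 = 2^2 · 171, so s = 2 and d = 171.
x_0 = 5^171 mod 685 = 185.
x_1 = 185^2 mod 685 = 660.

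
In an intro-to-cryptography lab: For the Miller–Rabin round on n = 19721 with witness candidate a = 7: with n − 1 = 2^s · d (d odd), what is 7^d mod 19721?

11893

n − 1 = 19720 = 2^3 · 2465, so s = 3 and d = 2465.
Repeated squaring mod 19721: 7^1 ≡ 7, 7^2 ≡ 49, 7^4 ≡ 2401, 7^8 ≡ 6269, 7^16 ≡ 16129, 7^32 ≡ 4930, 7^64 ≡ 8628, 7^128 ≡ 15330, 7^256 ≡ 13464, 7^512 ≡ 3864, 7^1024 ≡ 1699, 7^2048 ≡ 7335.
2465 = 2048 + 256 + 128 + 32 + 1, so 7^2465 ≡ 7335·13464·15330·4930·7 ≡ 11893 (mod 19721).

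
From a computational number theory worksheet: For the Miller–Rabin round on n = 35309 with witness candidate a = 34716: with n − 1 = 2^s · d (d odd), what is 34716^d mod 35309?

5533

n − 1 = 35308 = 2^2 · 8827, so s = 2 and d = 8827.
34716^8827 mod 35309 = 5533.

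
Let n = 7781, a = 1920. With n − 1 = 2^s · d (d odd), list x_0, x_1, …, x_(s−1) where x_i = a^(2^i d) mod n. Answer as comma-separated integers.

3564, 3504

n − 1 = 7780 = 2^2 · 1945, so s = 2 and d = 1945.
x_0 = 1920^1945 mod 7781 = 3564.
x_1 = 3564^2 mod 7781 = 3504.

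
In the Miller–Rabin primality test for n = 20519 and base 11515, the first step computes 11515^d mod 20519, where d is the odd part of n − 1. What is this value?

7152

n − 1 = 20518 = 2^1 · 10259, so s = 1 and d = 10259.
By repeated squaring, 11515^10259 ≡ 7152 (mod 20519).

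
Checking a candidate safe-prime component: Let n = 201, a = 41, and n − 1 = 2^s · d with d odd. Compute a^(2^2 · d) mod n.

n − 1 = 200 = 2^3 · 25, so s = 3 and d = 25.
x_0 = 41^25 mod 201 = 32.
x_1 = 32^2 mod 201 = 19.
x_2 = 19^2 mod 201 = 160.

160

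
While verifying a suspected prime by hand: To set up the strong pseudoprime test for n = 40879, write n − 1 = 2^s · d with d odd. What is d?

Halving: 40878 → 20439; 20439 is odd.
So 40878 = 2^1 · 20439.

20439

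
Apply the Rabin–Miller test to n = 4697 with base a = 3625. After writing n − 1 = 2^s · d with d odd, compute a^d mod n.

n − 1 = 4696 = 2^3 · 587, so s = 3 and d = 587.
3625^587 mod 4697 = 4276.

4276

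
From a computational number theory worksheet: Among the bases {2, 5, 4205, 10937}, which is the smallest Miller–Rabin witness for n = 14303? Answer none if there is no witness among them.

n − 1 = 14302 = 2^1 · 7151, so s = 1 and d = 7151.
Base 2: x_0 = 2^7151 mod 14303 = 1. x_0 = 1, so 2 is not a witness.
Base 5: x_0 = 5^7151 mod 14303 = 14302. x_0 = 14302 ≡ −1, so 5 is not a witness.
Base 4205: x_0 = 4205^7151 mod 14303 = 14302. x_0 = 14302 ≡ −1, so 4205 is not a witness.
Base 10937: x_0 = 10937^7151 mod 14303 = 14302. x_0 = 14302 ≡ −1, so 10937 is not a witness.
No listed base is a witness for 14303.

none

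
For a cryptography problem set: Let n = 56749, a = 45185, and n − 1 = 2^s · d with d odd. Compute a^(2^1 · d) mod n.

n − 1 = 56748 = 2^2 · 14187, so s = 2 and d = 14187.
x_0 = 45185^14187 mod 56749 = 31682.
x_1 = 31682^2 mod 56749 = 29561.

29561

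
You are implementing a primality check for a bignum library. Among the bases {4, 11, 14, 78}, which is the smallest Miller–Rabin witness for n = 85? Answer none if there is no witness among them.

4

n − 1 = 84 = 2^2 · 21, so s = 2 and d = 21.
Base 4: x_0 = 4^21 mod 85 = 4. x_0 is neither 1 nor 84, so continue squaring. x_1 = 4^2 mod 85 = 16. Reached i = s−1 = 1 without hitting −1: 4 is a Miller–Rabin witness and 85 is composite.
Base 11: x_0 = 11^21 mod 85 = 61. x_0 is neither 1 nor 84, so continue squaring. x_1 = 61^2 mod 85 = 66. Reached i = s−1 = 1 without hitting −1: 11 is a Miller–Rabin witness and 85 is composite.
Base 14: x_0 = 14^21 mod 85 = 29. x_0 is neither 1 nor 84, so continue squaring. x_1 = 29^2 mod 85 = 76. Reached i = s−1 = 1 without hitting −1: 14 is a Miller–Rabin witness and 85 is composite.
Base 78: x_0 = 78^21 mod 85 = 23. x_0 is neither 1 nor 84, so continue squaring. x_1 = 23^2 mod 85 = 19. Reached i = s−1 = 1 without hitting −1: 78 is a Miller–Rabin witness and 85 is composite.
The smallest witness among the given bases is 4.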